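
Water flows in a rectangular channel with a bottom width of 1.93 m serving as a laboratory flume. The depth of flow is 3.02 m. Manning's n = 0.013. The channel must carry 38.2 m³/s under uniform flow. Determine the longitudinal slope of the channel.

Flow area A = b·y = 1.93 × 3.02 = 5.829 m². Wetted perimeter P = b + 2y = 1.93 + 2×3.02 = 7.97 m.
Hydraulic radius R = A/P = 5.829/7.97 = 0.7313 m.
From Manning's equation, S = [nQ / (1 A R^(2/3))]² = [0.013 × 38.2 / (1 × 5.829 × 0.7313^(2/3))]² = 0.011.

S = 0.011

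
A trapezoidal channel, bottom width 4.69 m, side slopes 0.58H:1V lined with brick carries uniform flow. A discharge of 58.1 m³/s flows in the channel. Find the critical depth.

At critical depth, Q² T / (g A³) = 1, i.e. A³/T = Q²/g = 58.1²/9.81 = 344.1.
Trying y = 2.81 m: A³/T = 704.5 — high.
Trying y = 1.62 m: A³/T = 115.5 — low.
Trying y = 2.27 m: A³/T = 346.1 — ≈ 344.1.

y_c = 2.27 m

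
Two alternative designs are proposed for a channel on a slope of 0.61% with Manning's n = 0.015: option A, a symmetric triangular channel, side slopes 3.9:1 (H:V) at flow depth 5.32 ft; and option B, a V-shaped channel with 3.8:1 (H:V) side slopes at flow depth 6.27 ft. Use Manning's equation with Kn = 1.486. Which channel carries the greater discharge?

Channel A: For a triangular section with side slope z = 3.9: A = zy² = 3.9×5.32² = 110.4 ft²; P = 2y√(1+z²) = 2×5.32×4.026 = 42.84 ft. Hydraulic radius R = A/P = 110.4/42.84 = 2.577 ft. Q_A = (1.486/0.015)·110.4·2.577^(2/3)·√0.0061 = 1605 ft³/s.
Channel B: For a triangular section with side slope z = 3.8: A = zy² = 3.8×6.27² = 149.4 ft²; P = 2y√(1+z²) = 2×6.27×3.929 = 49.27 ft. Hydraulic radius R = A/P = 149.4/49.27 = 3.032 ft. Q_B = (1.486/0.015)·149.4·3.032^(2/3)·√0.0061 = 2421 ft³/s.
Q_A = 1605 ft³/s vs Q_B = 2421 ft³/s, so channel B carries more.

channel B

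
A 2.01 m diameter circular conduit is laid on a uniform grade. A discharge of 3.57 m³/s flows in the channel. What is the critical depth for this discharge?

At critical depth, Q² T / (g A³) = 1, i.e. A³/T = Q²/g = 3.57²/9.81 = 1.299.
Try y = 1.12 m: A³/T = 3.005 — high.
Try y = 0.899 m: A³/T = 1.297 — matches.

y_c = 0.899 m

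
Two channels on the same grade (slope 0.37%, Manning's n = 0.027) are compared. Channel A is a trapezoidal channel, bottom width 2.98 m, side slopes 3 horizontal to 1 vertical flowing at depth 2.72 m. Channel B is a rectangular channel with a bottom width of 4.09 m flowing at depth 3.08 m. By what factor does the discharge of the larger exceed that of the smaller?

Channel A: With bottom width b = 2.98 m and side slope z = 3: A = (b + zy)y = (2.98 + 3×2.72)×2.72 = 30.3 m²; P = b + 2y√(1+z²) = 2.98 + 2×2.72×3.162 = 20.18 m. Hydraulic radius R = A/P = 30.3/20.18 = 1.501 m. Q_A = (1/0.027)·30.3·1.501^(2/3)·√0.0037 = 89.5 m³/s.
Channel B: Flow area A = b·y = 4.09 × 3.08 = 12.6 m². Wetted perimeter P = b + 2y = 4.09 + 2×3.08 = 10.25 m. Hydraulic radius R = A/P = 12.6/10.25 = 1.229 m. Q_B = (1/0.027)·12.6·1.229^(2/3)·√0.0037 = 32.56 m³/s.
The larger discharge is 89.5 m³/s and the smaller is 32.56 m³/s; the ratio is 2.75.

2.75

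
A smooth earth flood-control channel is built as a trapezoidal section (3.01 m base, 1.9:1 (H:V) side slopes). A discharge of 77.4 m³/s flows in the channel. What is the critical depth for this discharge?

At critical depth, Q² T / (g A³) = 1, i.e. A³/T = Q²/g = 77.4²/9.81 = 610.7.
Trying y = 3.02 m: A³/T = 1273 — too large.
Trying y = 2.24 m: A³/T = 374.2 — too small.
Trying y = 2.53 m: A³/T = 612.8 — ≈ 610.7.

y_c = 2.53 m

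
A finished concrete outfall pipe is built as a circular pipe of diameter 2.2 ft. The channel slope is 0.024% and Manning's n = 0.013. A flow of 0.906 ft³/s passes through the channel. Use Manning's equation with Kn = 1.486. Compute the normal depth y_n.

y_n = 0.668 ft

Manning's equation rearranged: A R^(2/3) = nQ / (1.486·√S) = 0.013 × 0.906 / (1.486 × √0.00024) = 0.5116.
Trying y = 0.476 ft: A R^(2/3) = 0.2619 — too small.
Trying y = 0.741 ft: A R^(2/3) = 0.624 — too large.
Trying y = 0.668 ft: A R^(2/3) = 0.5115 — matches.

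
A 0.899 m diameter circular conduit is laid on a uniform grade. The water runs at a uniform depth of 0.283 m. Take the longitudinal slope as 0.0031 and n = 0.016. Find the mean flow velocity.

V = 1.02 m/s

For a circular section of diameter D = 0.899 m at depth y = 0.283 m, the central angle is θ = 2 arccos(1 − 2y/D) = 2.383 rad. Then A = (D²/8)(θ − sin θ) = 0.1712 m² and P = Dθ/2 = 1.071 m.
Hydraulic radius R = A/P = 0.1712/1.071 = 0.1598 m.
From Manning's equation, V = (1/n) R^(2/3) S^(1/2) = (1/0.016) × 0.1598^(2/3) × 0.0031^(1/2) = 1.02 m/s.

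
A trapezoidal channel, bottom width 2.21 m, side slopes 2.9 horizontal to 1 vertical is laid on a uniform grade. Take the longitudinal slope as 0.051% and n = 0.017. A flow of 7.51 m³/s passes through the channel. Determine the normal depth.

Manning's equation rearranged: A R^(2/3) = nQ / (1·√S) = 0.017 × 7.51 / (√0.00051) = 5.653.
Try y = 0.87 m: A R^(2/3) = 2.749 — low.
Try y = 1.55 m: A R^(2/3) = 9.593 — high.
Try y = 1.22 m: A R^(2/3) = 5.651 — ≈ 5.653.

y_n = 1.22 m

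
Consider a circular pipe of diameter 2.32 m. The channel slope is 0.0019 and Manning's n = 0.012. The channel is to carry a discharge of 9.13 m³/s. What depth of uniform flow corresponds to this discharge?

Manning's equation rearranged: A R^(2/3) = nQ / (1·√S) = 0.012 × 9.13 / (√0.0019) = 2.513.
Try y = 1.78 m: A R^(2/3) = 2.751 — too large.
Try y = 1.48 m: A R^(2/3) = 2.165 — too small.
Try y = 1.65 m: A R^(2/3) = 2.513 — matches.

y_n = 1.65 m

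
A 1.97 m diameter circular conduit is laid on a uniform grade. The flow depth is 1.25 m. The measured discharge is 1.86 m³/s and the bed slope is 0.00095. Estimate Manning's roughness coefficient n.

n = 0.023

For a circular section of diameter D = 1.97 m at depth y = 1.25 m, the central angle is θ = 2 arccos(1 − 2y/D) = 3.686 rad. Then A = (D²/8)(θ − sin θ) = 2.04 m² and P = Dθ/2 = 3.631 m.
Hydraulic radius R = A/P = 2.04/3.631 = 0.5617 m.
Rearranging Manning's equation: n = (1/Q) A R^(2/3) S^(1/2) = (1/1.86) × 2.04 × 0.5617^(2/3) × √0.00095 = 0.023.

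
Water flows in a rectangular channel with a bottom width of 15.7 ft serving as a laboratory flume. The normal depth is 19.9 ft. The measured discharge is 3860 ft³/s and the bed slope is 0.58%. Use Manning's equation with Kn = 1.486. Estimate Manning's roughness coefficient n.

Flow area A = b·y = 15.7 × 19.9 = 312.4 ft². Wetted perimeter P = b + 2y = 15.7 + 2×19.9 = 55.5 ft.
Hydraulic radius R = A/P = 312.4/55.5 = 5.629 ft.
Rearranging Manning's equation: n = (1.486/Q) A R^(2/3) S^(1/2) = (1.486/3860) × 312.4 × 5.629^(2/3) × √0.0058 = 0.029.

n = 0.029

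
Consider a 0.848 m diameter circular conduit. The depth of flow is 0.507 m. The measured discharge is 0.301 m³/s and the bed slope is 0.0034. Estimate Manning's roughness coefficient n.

For a circular section of diameter D = 0.848 m at depth y = 0.507 m, the central angle is θ = 2 arccos(1 − 2y/D) = 3.536 rad. Then A = (D²/8)(θ − sin θ) = 0.3523 m² and P = Dθ/2 = 1.499 m.
Hydraulic radius R = A/P = 0.3523/1.499 = 0.235 m.
Rearranging Manning's equation: n = (1/Q) A R^(2/3) S^(1/2) = (1/0.301) × 0.3523 × 0.235^(2/3) × √0.0034 = 0.026.

n = 0.026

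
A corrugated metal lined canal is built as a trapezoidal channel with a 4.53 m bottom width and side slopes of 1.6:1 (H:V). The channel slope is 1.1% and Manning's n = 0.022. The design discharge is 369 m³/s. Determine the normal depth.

Manning's equation rearranged: A R^(2/3) = nQ / (1·√S) = 0.022 × 369 / (√0.011) = 77.4.
Try y = 3.65 m: A R^(2/3) = 61.44 — too small.
Try y = 4.85 m: A R^(2/3) = 113 — too large.
Try y = 4.07 m: A R^(2/3) = 77.39 — close enough.

y_n = 4.07 m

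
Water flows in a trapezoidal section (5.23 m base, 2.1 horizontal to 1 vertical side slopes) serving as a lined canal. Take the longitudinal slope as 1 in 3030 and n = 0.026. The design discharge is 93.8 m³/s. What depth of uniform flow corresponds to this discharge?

Manning's equation rearranged: A R^(2/3) = nQ / (1·√S) = 0.026 × 93.8 / (√0.00033) = 134.2.
Trying y = 4 m: A R^(2/3) = 94.64 — short.
Trying y = 5.76 m: A R^(2/3) = 212.9 — over.
Trying y = 4.69 m: A R^(2/3) = 134.2 — ≈ 134.2.

y_n = 4.69 m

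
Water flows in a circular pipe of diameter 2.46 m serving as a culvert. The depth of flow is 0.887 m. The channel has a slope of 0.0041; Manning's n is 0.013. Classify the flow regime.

supercritical

For a circular section of diameter D = 2.46 m at depth y = 0.887 m, the central angle is θ = 2 arccos(1 − 2y/D) = 2.576 rad. Then A = (D²/8)(θ − sin θ) = 1.544 m² and P = Dθ/2 = 3.169 m.
Hydraulic radius R = A/P = 1.544/3.169 = 0.4871 m.
V = (1/n) R^(2/3) √S = (1/0.013) × 0.4871^(2/3) × √0.0041 = 3.049 m/s. Hydraulic depth D_h = A/T = 1.544/2.362 = 0.6535 m.
Froude number Fr = V/√(g·D_h) = 3.049/√(9.81×0.6535) = 1.2, which is greater than 1, so the flow is supercritical.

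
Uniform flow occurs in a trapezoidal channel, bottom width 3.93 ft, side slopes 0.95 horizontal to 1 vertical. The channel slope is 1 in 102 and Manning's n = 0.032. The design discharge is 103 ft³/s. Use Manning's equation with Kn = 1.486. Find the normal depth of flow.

y_n = 2.64 ft

Manning's equation rearranged: A R^(2/3) = nQ / (1.486·√S) = 0.032 × 103 / (1.486 × √0.009804) = 22.4.
Try y = 2.22 ft: A R^(2/3) = 16.24 — low.
Try y = 2.64 ft: A R^(2/3) = 22.43 — close enough.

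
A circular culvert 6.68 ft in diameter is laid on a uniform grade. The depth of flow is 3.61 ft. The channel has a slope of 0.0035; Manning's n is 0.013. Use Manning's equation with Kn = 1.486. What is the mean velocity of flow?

V = 9.83 ft/s

For a circular section of diameter D = 6.68 ft at depth y = 3.61 ft, the central angle is θ = 2 arccos(1 − 2y/D) = 3.303 rad. Then A = (D²/8)(θ − sin θ) = 19.32 ft² and P = Dθ/2 = 11.03 ft.
Hydraulic radius R = A/P = 19.32/11.03 = 1.751 ft.
From Manning's equation, V = (1.486/n) R^(2/3) S^(1/2) = (1.486/0.013) × 1.751^(2/3) × 0.0035^(1/2) = 9.83 ft/s.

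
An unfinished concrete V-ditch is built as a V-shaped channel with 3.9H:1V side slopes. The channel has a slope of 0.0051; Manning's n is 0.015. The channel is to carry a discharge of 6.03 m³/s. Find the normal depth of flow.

Manning's equation rearranged: A R^(2/3) = nQ / (1·√S) = 0.015 × 6.03 / (√0.0051) = 1.267.
At y = 0.891 m: A R^(2/3) = 1.768 — high.
At y = 0.786 m: A R^(2/3) = 1.266 — close enough.

y_n = 0.786 m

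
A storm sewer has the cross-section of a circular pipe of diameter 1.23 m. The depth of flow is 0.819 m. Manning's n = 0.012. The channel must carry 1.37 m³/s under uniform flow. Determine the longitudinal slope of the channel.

For a circular section of diameter D = 1.23 m at depth y = 0.819 m, the central angle is θ = 2 arccos(1 − 2y/D) = 3.818 rad. Then A = (D²/8)(θ − sin θ) = 0.8404 m² and P = Dθ/2 = 2.348 m.
Hydraulic radius R = A/P = 0.8404/2.348 = 0.3579 m.
From Manning's equation, S = [nQ / (1 A R^(2/3))]² = [0.012 × 1.37 / (1 × 0.8404 × 0.3579^(2/3))]² = 0.00151.

S = 0.00151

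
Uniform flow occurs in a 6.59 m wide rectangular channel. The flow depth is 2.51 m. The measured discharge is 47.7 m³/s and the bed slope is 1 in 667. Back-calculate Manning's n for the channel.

Flow area A = b·y = 6.59 × 2.51 = 16.54 m². Wetted perimeter P = b + 2y = 6.59 + 2×2.51 = 11.61 m.
Hydraulic radius R = A/P = 16.54/11.61 = 1.425 m.
Rearranging Manning's equation: n = (1/Q) A R^(2/3) S^(1/2) = (1/47.7) × 16.54 × 1.425^(2/3) × √0.001499 = 0.017.

n = 0.017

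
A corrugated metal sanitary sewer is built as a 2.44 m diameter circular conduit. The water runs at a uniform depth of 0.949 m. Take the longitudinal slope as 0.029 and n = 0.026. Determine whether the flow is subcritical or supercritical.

supercritical

For a circular section of diameter D = 2.44 m at depth y = 0.949 m, the central angle is θ = 2 arccos(1 − 2y/D) = 2.694 rad. Then A = (D²/8)(θ − sin θ) = 1.682 m² and P = Dθ/2 = 3.286 m.
Hydraulic radius R = A/P = 1.682/3.286 = 0.5119 m.
V = (1/n) R^(2/3) √S = (1/0.026) × 0.5119^(2/3) × √0.029 = 4.191 m/s. Hydraulic depth D_h = A/T = 1.682/2.379 = 0.7071 m.
Froude number Fr = V/√(g·D_h) = 4.191/√(9.81×0.7071) = 1.59, which is greater than 1, so the flow is supercritical.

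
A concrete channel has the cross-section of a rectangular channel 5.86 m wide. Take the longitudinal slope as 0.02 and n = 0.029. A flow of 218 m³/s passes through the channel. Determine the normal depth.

y_n = 5.05 m

Manning's equation rearranged: A R^(2/3) = nQ / (1·√S) = 0.029 × 218 / (√0.02) = 44.7.
At y = 3.48 m: A R^(2/3) = 27.79 — too small.
At y = 5.05 m: A R^(2/3) = 44.66 — close enough.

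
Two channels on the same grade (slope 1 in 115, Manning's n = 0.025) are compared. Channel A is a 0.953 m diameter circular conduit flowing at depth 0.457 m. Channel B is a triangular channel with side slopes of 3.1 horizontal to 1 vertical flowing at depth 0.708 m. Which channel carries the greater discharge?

channel B

Channel A: For a circular section of diameter D = 0.953 m at depth y = 0.457 m, the central angle is θ = 2 arccos(1 − 2y/D) = 3.06 rad. Then A = (D²/8)(θ − sin θ) = 0.3381 m² and P = Dθ/2 = 1.458 m. Hydraulic radius R = A/P = 0.3381/1.458 = 0.2319 m. Q_A = (1/0.025)·0.3381·0.2319^(2/3)·√0.008696 = 0.476 m³/s.
Channel B: For a triangular section with side slope z = 3.1: A = zy² = 3.1×0.708² = 1.554 m²; P = 2y√(1+z²) = 2×0.708×3.257 = 4.612 m. Hydraulic radius R = A/P = 1.554/4.612 = 0.3369 m. Q_B = (1/0.025)·1.554·0.3369^(2/3)·√0.008696 = 2.806 m³/s.
Q_A = 0.476 m³/s vs Q_B = 2.806 m³/s, so channel B carries more.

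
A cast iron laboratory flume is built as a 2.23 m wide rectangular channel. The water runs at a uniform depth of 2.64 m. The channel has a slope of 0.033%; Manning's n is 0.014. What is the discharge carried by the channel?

Q = 6.49 m³/s

Flow area A = b·y = 2.23 × 2.64 = 5.887 m². Wetted perimeter P = b + 2y = 2.23 + 2×2.64 = 7.51 m.
Hydraulic radius R = A/P = 5.887/7.51 = 0.7839 m.
Manning's equation: Q = (1/n) A R^(2/3) S^(1/2) = (1/0.014) × 5.887 × 0.7839^(2/3) × 0.00033^(1/2) = 6.49 m³/s.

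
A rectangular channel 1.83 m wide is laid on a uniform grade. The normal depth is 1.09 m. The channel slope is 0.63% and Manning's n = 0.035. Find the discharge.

Q = 2.84 m³/s

Flow area A = b·y = 1.83 × 1.09 = 1.995 m². Wetted perimeter P = b + 2y = 1.83 + 2×1.09 = 4.01 m.
Hydraulic radius R = A/P = 1.995/4.01 = 0.4974 m.
Manning's equation: Q = (1/n) A R^(2/3) S^(1/2) = (1/0.035) × 1.995 × 0.4974^(2/3) × 0.0063^(1/2) = 2.84 m³/s.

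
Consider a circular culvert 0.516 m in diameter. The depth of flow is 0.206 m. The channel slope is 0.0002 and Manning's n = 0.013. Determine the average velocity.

V = 0.25 m/s

For a circular section of diameter D = 0.516 m at depth y = 0.206 m, the central angle is θ = 2 arccos(1 − 2y/D) = 2.736 rad. Then A = (D²/8)(θ − sin θ) = 0.07791 m² and P = Dθ/2 = 0.7058 m.
Hydraulic radius R = A/P = 0.07791/0.7058 = 0.1104 m.
From Manning's equation, V = (1/n) R^(2/3) S^(1/2) = (1/0.013) × 0.1104^(2/3) × 0.0002^(1/2) = 0.25 m/s.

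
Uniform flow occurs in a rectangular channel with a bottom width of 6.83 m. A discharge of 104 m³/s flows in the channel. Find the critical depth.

y_c = 2.87 m

For a rectangular channel, critical depth y_c = (q²/g)^(1/3) where q = Q/b = 104/6.83 = 15.23 m²/s.
So y_c = (15.23²/9.81)^(1/3) = 2.87 m.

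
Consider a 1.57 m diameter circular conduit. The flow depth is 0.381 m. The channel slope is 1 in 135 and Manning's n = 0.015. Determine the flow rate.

For a circular section of diameter D = 1.57 m at depth y = 0.381 m, the central angle is θ = 2 arccos(1 − 2y/D) = 2.06 rad. Then A = (D²/8)(θ − sin θ) = 0.3629 m² and P = Dθ/2 = 1.617 m.
Hydraulic radius R = A/P = 0.3629/1.617 = 0.2244 m.
Manning's equation: Q = (1/n) A R^(2/3) S^(1/2) = (1/0.015) × 0.3629 × 0.2244^(2/3) × 0.007407^(1/2) = 0.769 m³/s.

Q = 0.769 m³/s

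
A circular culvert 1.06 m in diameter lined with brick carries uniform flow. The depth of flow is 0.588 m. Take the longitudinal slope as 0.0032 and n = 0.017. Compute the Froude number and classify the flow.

For a circular section of diameter D = 1.06 m at depth y = 0.588 m, the central angle is θ = 2 arccos(1 − 2y/D) = 3.361 rad. Then A = (D²/8)(θ − sin θ) = 0.5026 m² and P = Dθ/2 = 1.781 m.
Hydraulic radius R = A/P = 0.5026/1.781 = 0.2822 m.
V = (1/n) R^(2/3) √S = (1/0.017) × 0.2822^(2/3) × √0.0032 = 1.431 m/s. Hydraulic depth D_h = A/T = 0.5026/1.054 = 0.477 m.
Froude number Fr = V/√(g·D_h) = 1.431/√(9.81×0.477) = 0.662, which is less than 1, so the flow is subcritical.

subcritical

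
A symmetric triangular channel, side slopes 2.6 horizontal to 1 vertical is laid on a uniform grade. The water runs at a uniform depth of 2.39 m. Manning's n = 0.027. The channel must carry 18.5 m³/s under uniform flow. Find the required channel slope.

For a triangular section with side slope z = 2.6: A = zy² = 2.6×2.39² = 14.85 m²; P = 2y√(1+z²) = 2×2.39×2.786 = 13.32 m.
Hydraulic radius R = A/P = 14.85/13.32 = 1.115 m.
From Manning's equation, S = [nQ / (1 A R^(2/3))]² = [0.027 × 18.5 / (1 × 14.85 × 1.115^(2/3))]² = 0.000978.

S = 0.000978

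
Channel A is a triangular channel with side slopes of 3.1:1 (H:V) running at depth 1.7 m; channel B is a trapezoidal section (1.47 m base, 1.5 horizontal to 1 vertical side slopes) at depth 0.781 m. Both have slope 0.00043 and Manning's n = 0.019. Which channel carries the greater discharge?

channel A

Channel A: For a triangular section with side slope z = 3.1: A = zy² = 3.1×1.7² = 8.959 m²; P = 2y√(1+z²) = 2×1.7×3.257 = 11.07 m. Hydraulic radius R = A/P = 8.959/11.07 = 0.809 m. Q_A = (1/0.019)·8.959·0.809^(2/3)·√0.00043 = 8.489 m³/s.
Channel B: With bottom width b = 1.47 m and side slope z = 1.5: A = (b + zy)y = (1.47 + 1.5×0.781)×0.781 = 2.063 m²; P = b + 2y√(1+z²) = 1.47 + 2×0.781×1.803 = 4.286 m. Hydraulic radius R = A/P = 2.063/4.286 = 0.4813 m. Q_B = (1/0.019)·2.063·0.4813^(2/3)·√0.00043 = 1.383 m³/s.
Q_A = 8.489 m³/s vs Q_B = 1.383 m³/s, so channel A carries more.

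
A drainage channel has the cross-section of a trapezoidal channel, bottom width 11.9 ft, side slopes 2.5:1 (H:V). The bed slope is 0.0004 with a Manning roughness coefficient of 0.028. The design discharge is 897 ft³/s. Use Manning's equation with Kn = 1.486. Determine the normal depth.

Manning's equation rearranged: A R^(2/3) = nQ / (1.486·√S) = 0.028 × 897 / (1.486 × √0.0004) = 845.1.
At y = 10.1 ft: A R^(2/3) = 1192 — high.
At y = 7.33 ft: A R^(2/3) = 587 — low.
At y = 8.66 ft: A R^(2/3) = 845.4 — ≈ 845.1.

y_n = 8.66 ft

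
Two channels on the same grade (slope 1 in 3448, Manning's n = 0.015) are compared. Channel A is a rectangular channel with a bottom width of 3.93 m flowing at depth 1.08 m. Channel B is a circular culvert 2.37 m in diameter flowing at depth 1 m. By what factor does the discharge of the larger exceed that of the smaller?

Channel A: Flow area A = b·y = 3.93 × 1.08 = 4.244 m². Wetted perimeter P = b + 2y = 3.93 + 2×1.08 = 6.09 m. Hydraulic radius R = A/P = 4.244/6.09 = 0.6969 m. Q_A = (1/0.015)·4.244·0.6969^(2/3)·√0.00029 = 3.788 m³/s.
Channel B: For a circular section of diameter D = 2.37 m at depth y = 1 m, the central angle is θ = 2 arccos(1 − 2y/D) = 2.828 rad. Then A = (D²/8)(θ − sin θ) = 1.769 m² and P = Dθ/2 = 3.351 m. Hydraulic radius R = A/P = 1.769/3.351 = 0.5279 m. Q_B = (1/0.015)·1.769·0.5279^(2/3)·√0.00029 = 1.312 m³/s.
The larger discharge is 3.788 m³/s and the smaller is 1.312 m³/s; the ratio is 2.89.

2.89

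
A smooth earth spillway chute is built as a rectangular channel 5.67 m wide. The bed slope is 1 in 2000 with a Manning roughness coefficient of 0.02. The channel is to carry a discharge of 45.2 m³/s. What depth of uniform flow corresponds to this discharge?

y_n = 4.84 m

Manning's equation rearranged: A R^(2/3) = nQ / (1·√S) = 0.02 × 45.2 / (√0.0005) = 40.43.
Trying y = 3.69 m: A R^(2/3) = 28.66 — too small.
Trying y = 4.84 m: A R^(2/3) = 40.42 — close enough.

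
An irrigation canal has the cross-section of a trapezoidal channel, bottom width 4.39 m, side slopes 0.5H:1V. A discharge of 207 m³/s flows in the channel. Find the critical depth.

y_c = 5 m

At critical depth, Q² T / (g A³) = 1, i.e. A³/T = Q²/g = 207²/9.81 = 4368.
At y = 5.75 m: A³/T = 7189 — over.
At y = 5 m: A³/T = 4354 — matches.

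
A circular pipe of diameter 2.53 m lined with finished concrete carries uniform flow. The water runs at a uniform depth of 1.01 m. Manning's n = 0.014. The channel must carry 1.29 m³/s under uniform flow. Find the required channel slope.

S = 0.000211

For a circular section of diameter D = 2.53 m at depth y = 1.01 m, the central angle is θ = 2 arccos(1 − 2y/D) = 2.736 rad. Then A = (D²/8)(θ − sin θ) = 1.873 m² and P = Dθ/2 = 3.461 m.
Hydraulic radius R = A/P = 1.873/3.461 = 0.5412 m.
From Manning's equation, S = [nQ / (1 A R^(2/3))]² = [0.014 × 1.29 / (1 × 1.873 × 0.5412^(2/3))]² = 0.000211.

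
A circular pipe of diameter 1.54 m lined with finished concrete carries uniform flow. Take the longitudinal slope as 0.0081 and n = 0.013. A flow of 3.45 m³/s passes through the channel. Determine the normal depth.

Manning's equation rearranged: A R^(2/3) = nQ / (1·√S) = 0.013 × 3.45 / (√0.0081) = 0.4983.
Trying y = 0.913 m: A R^(2/3) = 0.6502 — over.
Trying y = 0.538 m: A R^(2/3) = 0.2583 — short.
Trying y = 0.775 m: A R^(2/3) = 0.4983 — close enough.

y_n = 0.775 m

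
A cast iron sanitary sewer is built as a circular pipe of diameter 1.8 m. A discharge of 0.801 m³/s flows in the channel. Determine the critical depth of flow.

At critical depth, Q² T / (g A³) = 1, i.e. A³/T = Q²/g = 0.801²/9.81 = 0.0654.
Trying y = 0.304 m: A³/T = 0.01701 — too small.
Trying y = 0.536 m: A³/T = 0.1559 — too large.
Trying y = 0.429 m: A³/T = 0.06556 — matches.

y_c = 0.429 m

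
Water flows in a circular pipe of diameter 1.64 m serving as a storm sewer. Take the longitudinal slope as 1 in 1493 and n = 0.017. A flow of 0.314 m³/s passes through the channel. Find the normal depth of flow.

Manning's equation rearranged: A R^(2/3) = nQ / (1·√S) = 0.017 × 0.314 / (√0.0006698) = 0.2063.
Try y = 0.521 m: A R^(2/3) = 0.2549 — high.
Try y = 0.353 m: A R^(2/3) = 0.1184 — low.
Try y = 0.467 m: A R^(2/3) = 0.2063 — matches.

y_n = 0.467 m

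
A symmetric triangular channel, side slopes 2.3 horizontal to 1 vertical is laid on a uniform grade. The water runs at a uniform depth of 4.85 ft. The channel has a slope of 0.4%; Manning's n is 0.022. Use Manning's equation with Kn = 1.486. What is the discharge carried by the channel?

For a triangular section with side slope z = 2.3: A = zy² = 2.3×4.85² = 54.1 ft²; P = 2y√(1+z²) = 2×4.85×2.508 = 24.33 ft.
Hydraulic radius R = A/P = 54.1/24.33 = 2.224 ft.
Manning's equation: Q = (1.486/n) A R^(2/3) S^(1/2) = (1.486/0.022) × 54.1 × 2.224^(2/3) × 0.004^(1/2) = 394 ft³/s.

Q = 394 ft³/s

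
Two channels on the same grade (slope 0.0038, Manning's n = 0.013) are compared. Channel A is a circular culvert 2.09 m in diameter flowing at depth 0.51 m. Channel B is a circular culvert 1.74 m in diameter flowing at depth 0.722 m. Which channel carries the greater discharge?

Channel A: For a circular section of diameter D = 2.09 m at depth y = 0.51 m, the central angle is θ = 2 arccos(1 − 2y/D) = 2.067 rad. Then A = (D²/8)(θ − sin θ) = 0.6482 m² and P = Dθ/2 = 2.16 m. Hydraulic radius R = A/P = 0.6482/2.16 = 0.3001 m. Q_A = (1/0.013)·0.6482·0.3001^(2/3)·√0.0038 = 1.378 m³/s.
Channel B: For a circular section of diameter D = 1.74 m at depth y = 0.722 m, the central angle is θ = 2 arccos(1 − 2y/D) = 2.8 rad. Then A = (D²/8)(θ − sin θ) = 0.9327 m² and P = Dθ/2 = 2.436 m. Hydraulic radius R = A/P = 0.9327/2.436 = 0.3829 m. Q_B = (1/0.013)·0.9327·0.3829^(2/3)·√0.0038 = 2.332 m³/s.
Q_A = 1.378 m³/s vs Q_B = 2.332 m³/s, so channel B carries more.

channel B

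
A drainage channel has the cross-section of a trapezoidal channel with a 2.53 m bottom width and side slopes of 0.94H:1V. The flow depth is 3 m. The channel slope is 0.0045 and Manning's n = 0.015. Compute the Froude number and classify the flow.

supercritical

With bottom width b = 2.53 m and side slope z = 0.94: A = (b + zy)y = (2.53 + 0.94×3)×3 = 16.05 m²; P = b + 2y√(1+z²) = 2.53 + 2×3×1.372 = 10.76 m.
Hydraulic radius R = A/P = 16.05/10.76 = 1.491 m.
V = (1/n) R^(2/3) √S = (1/0.015) × 1.491^(2/3) × √0.0045 = 5.837 m/s. Hydraulic depth D_h = A/T = 16.05/8.17 = 1.965 m.
Froude number Fr = V/√(g·D_h) = 5.837/√(9.81×1.965) = 1.33, which is greater than 1, so the flow is supercritical.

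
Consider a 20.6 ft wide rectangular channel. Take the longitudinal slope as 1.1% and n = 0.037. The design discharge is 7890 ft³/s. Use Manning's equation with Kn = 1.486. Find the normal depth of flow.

y_n = 24.3 ft

Manning's equation rearranged: A R^(2/3) = nQ / (1.486·√S) = 0.037 × 7890 / (1.486 × √0.011) = 1873.
Try y = 29.6 ft: A R^(2/3) = 2366 — over.
Try y = 24.3 ft: A R^(2/3) = 1872 — ≈ 1873.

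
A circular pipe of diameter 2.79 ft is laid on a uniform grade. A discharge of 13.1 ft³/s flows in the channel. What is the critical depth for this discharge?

At critical depth, Q² T / (g A³) = 1, i.e. A³/T = Q²/g = 13.1²/32.2 = 5.33.
At y = 0.992 ft: A³/T = 2.769 — too small.
At y = 1.18 ft: A³/T = 5.396 — close enough.

y_c = 1.18 ft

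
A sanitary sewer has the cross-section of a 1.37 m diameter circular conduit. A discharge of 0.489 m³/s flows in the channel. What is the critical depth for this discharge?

At critical depth, Q² T / (g A³) = 1, i.e. A³/T = Q²/g = 0.489²/9.81 = 0.02438.
At y = 0.402 m: A³/T = 0.03761 — over.
At y = 0.259 m: A³/T = 0.006765 — short.
At y = 0.36 m: A³/T = 0.02449 — matches.

y_c = 0.36 m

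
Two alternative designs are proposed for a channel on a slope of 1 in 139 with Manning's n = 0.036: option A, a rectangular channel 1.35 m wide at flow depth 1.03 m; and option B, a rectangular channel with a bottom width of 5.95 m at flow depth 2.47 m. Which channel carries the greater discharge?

Channel A: Flow area A = b·y = 1.35 × 1.03 = 1.391 m². Wetted perimeter P = b + 2y = 1.35 + 2×1.03 = 3.41 m. Hydraulic radius R = A/P = 1.391/3.41 = 0.4078 m. Q_A = (1/0.036)·1.391·0.4078^(2/3)·√0.007194 = 1.802 m³/s.
Channel B: Flow area A = b·y = 5.95 × 2.47 = 14.7 m². Wetted perimeter P = b + 2y = 5.95 + 2×2.47 = 10.89 m. Hydraulic radius R = A/P = 14.7/10.89 = 1.35 m. Q_B = (1/0.036)·14.7·1.35^(2/3)·√0.007194 = 42.29 m³/s.
Q_A = 1.802 m³/s vs Q_B = 42.29 m³/s, so channel B carries more.

channel B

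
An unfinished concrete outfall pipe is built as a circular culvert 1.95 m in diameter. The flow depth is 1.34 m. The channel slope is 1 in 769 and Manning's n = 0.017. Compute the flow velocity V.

For a circular section of diameter D = 1.95 m at depth y = 1.34 m, the central angle is θ = 2 arccos(1 − 2y/D) = 3.909 rad. Then A = (D²/8)(θ − sin θ) = 2.188 m² and P = Dθ/2 = 3.811 m.
Hydraulic radius R = A/P = 2.188/3.811 = 0.5741 m.
From Manning's equation, V = (1/n) R^(2/3) S^(1/2) = (1/0.017) × 0.5741^(2/3) × 0.0013^(1/2) = 1.47 m/s.

V = 1.47 m/s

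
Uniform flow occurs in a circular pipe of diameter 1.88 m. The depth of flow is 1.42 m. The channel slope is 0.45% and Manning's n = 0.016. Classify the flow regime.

subcritical

For a circular section of diameter D = 1.88 m at depth y = 1.42 m, the central angle is θ = 2 arccos(1 − 2y/D) = 4.213 rad. Then A = (D²/8)(θ − sin θ) = 2.249 m² and P = Dθ/2 = 3.961 m.
Hydraulic radius R = A/P = 2.249/3.961 = 0.5679 m.
V = (1/n) R^(2/3) √S = (1/0.016) × 0.5679^(2/3) × √0.0045 = 2.875 m/s. Hydraulic depth D_h = A/T = 2.249/1.616 = 1.392 m.
Froude number Fr = V/√(g·D_h) = 2.875/√(9.81×1.392) = 0.778, which is less than 1, so the flow is subcritical.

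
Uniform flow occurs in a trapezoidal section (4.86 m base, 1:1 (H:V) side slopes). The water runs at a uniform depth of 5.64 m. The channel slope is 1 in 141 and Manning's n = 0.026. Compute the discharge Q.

With bottom width b = 4.86 m and side slope z = 1: A = (b + zy)y = (4.86 + 1×5.64)×5.64 = 59.22 m²; P = b + 2y√(1+z²) = 4.86 + 2×5.64×1.414 = 20.81 m.
Hydraulic radius R = A/P = 59.22/20.81 = 2.845 m.
Manning's equation: Q = (1/n) A R^(2/3) S^(1/2) = (1/0.026) × 59.22 × 2.845^(2/3) × 0.007092^(1/2) = 385 m³/s.

Q = 385 m³/s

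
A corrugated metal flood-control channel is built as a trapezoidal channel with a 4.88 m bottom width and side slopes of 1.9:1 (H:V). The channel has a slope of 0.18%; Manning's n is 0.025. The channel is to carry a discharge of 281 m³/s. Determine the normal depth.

y_n = 5.38 m

Manning's equation rearranged: A R^(2/3) = nQ / (1·√S) = 0.025 × 281 / (√0.0018) = 165.6.
Trying y = 6.85 m: A R^(2/3) = 286.6 — high.
Trying y = 3.85 m: A R^(2/3) = 79.24 — low.
Trying y = 5.38 m: A R^(2/3) = 165.4 — ≈ 165.6.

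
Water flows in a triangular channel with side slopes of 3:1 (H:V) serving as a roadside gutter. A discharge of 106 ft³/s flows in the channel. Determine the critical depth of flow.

At critical depth, Q² T / (g A³) = 1, i.e. A³/T = Q²/g = 106²/32.2 = 348.9.
At y = 1.68 ft: A³/T = 60.22 — low.
At y = 2.72 ft: A³/T = 670 — high.
At y = 2.39 ft: A³/T = 350.9 — ≈ 348.9.

y_c = 2.39 ft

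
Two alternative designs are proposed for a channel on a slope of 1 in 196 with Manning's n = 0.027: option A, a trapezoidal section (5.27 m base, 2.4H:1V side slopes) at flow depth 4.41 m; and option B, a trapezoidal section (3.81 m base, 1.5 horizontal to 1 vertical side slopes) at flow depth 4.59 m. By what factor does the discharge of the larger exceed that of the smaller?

Channel A: With bottom width b = 5.27 m and side slope z = 2.4: A = (b + zy)y = (5.27 + 2.4×4.41)×4.41 = 69.92 m²; P = b + 2y√(1+z²) = 5.27 + 2×4.41×2.6 = 28.2 m. Hydraulic radius R = A/P = 69.92/28.2 = 2.479 m. Q_A = (1/0.027)·69.92·2.479^(2/3)·√0.005102 = 338.8 m³/s.
Channel B: With bottom width b = 3.81 m and side slope z = 1.5: A = (b + zy)y = (3.81 + 1.5×4.59)×4.59 = 49.09 m²; P = b + 2y√(1+z²) = 3.81 + 2×4.59×1.803 = 20.36 m. Hydraulic radius R = A/P = 49.09/20.36 = 2.411 m. Q_B = (1/0.027)·49.09·2.411^(2/3)·√0.005102 = 233.5 m³/s.
The larger discharge is 338.8 m³/s and the smaller is 233.5 m³/s; the ratio is 1.45.

1.45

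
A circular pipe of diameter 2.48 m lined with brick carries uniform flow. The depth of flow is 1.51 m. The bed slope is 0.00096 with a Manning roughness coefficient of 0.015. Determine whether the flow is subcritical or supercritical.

subcritical

For a circular section of diameter D = 2.48 m at depth y = 1.51 m, the central angle is θ = 2 arccos(1 − 2y/D) = 3.581 rad. Then A = (D²/8)(θ − sin θ) = 3.08 m² and P = Dθ/2 = 4.44 m.
Hydraulic radius R = A/P = 3.08/4.44 = 0.6936 m.
V = (1/n) R^(2/3) √S = (1/0.015) × 0.6936^(2/3) × √0.00096 = 1.619 m/s. Hydraulic depth D_h = A/T = 3.08/2.42 = 1.272 m.
Froude number Fr = V/√(g·D_h) = 1.619/√(9.81×1.272) = 0.458, which is less than 1, so the flow is subcritical.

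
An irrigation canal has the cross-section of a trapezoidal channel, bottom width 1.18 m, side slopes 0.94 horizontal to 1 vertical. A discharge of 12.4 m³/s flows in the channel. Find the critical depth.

At critical depth, Q² T / (g A³) = 1, i.e. A³/T = Q²/g = 12.4²/9.81 = 15.67.
Try y = 1.83 m: A³/T = 32.36 — high.
Try y = 1.06 m: A³/T = 3.87 — low.
Try y = 1.53 m: A³/T = 15.85 — close enough.

y_c = 1.53 m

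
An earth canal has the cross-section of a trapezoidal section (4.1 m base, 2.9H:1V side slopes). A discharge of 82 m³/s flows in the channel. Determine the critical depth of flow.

y_c = 2.17 m

At critical depth, Q² T / (g A³) = 1, i.e. A³/T = Q²/g = 82²/9.81 = 685.4.
Try y = 1.49 m: A³/T = 155 — low.
Try y = 2.43 m: A³/T = 1092 — high.
Try y = 2.17 m: A³/T = 687.5 — ≈ 685.4.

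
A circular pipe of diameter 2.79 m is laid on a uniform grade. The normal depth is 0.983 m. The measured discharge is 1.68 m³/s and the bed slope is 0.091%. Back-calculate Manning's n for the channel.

n = 0.023

For a circular section of diameter D = 2.79 m at depth y = 0.983 m, the central angle is θ = 2 arccos(1 − 2y/D) = 2.542 rad. Then A = (D²/8)(θ − sin θ) = 1.924 m² and P = Dθ/2 = 3.546 m.
Hydraulic radius R = A/P = 1.924/3.546 = 0.5427 m.
Rearranging Manning's equation: n = (1/Q) A R^(2/3) S^(1/2) = (1/1.68) × 1.924 × 0.5427^(2/3) × √0.00091 = 0.023.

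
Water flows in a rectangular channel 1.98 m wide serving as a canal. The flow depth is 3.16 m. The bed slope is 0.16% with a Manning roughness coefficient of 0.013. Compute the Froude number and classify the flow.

subcritical

Flow area A = b·y = 1.98 × 3.16 = 6.257 m². Wetted perimeter P = b + 2y = 1.98 + 2×3.16 = 8.3 m.
Hydraulic radius R = A/P = 6.257/8.3 = 0.7538 m.
V = (1/n) R^(2/3) √S = (1/0.013) × 0.7538^(2/3) × √0.0016 = 2.549 m/s. Hydraulic depth D_h = A/T = 6.257/1.98 = 3.16 m.
Froude number Fr = V/√(g·D_h) = 2.549/√(9.81×3.16) = 0.458, which is less than 1, so the flow is subcritical.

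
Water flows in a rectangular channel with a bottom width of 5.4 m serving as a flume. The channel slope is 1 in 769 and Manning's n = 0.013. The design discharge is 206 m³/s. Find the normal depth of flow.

y_n = 8.52 m

Manning's equation rearranged: A R^(2/3) = nQ / (1·√S) = 0.013 × 206 / (√0.0013) = 74.26.
Try y = 6.31 m: A R^(2/3) = 52.1 — too small.
Try y = 9.34 m: A R^(2/3) = 82.57 — too large.
Try y = 8.52 m: A R^(2/3) = 74.25 — ≈ 74.26.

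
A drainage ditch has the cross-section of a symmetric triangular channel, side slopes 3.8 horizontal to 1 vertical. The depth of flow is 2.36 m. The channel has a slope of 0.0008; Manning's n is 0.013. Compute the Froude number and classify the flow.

For a triangular section with side slope z = 3.8: A = zy² = 3.8×2.36² = 21.16 m²; P = 2y√(1+z²) = 2×2.36×3.929 = 18.55 m.
Hydraulic radius R = A/P = 21.16/18.55 = 1.141 m.
V = (1/n) R^(2/3) √S = (1/0.013) × 1.141^(2/3) × √0.0008 = 2.376 m/s. Hydraulic depth D_h = A/T = 21.16/17.94 = 1.18 m.
Froude number Fr = V/√(g·D_h) = 2.376/√(9.81×1.18) = 0.698, which is less than 1, so the flow is subcritical.

subcritical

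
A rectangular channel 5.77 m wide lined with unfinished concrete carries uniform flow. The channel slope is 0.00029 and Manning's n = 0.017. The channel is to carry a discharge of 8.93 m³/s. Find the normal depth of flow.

y_n = 1.54 m

Manning's equation rearranged: A R^(2/3) = nQ / (1·√S) = 0.017 × 8.93 / (√0.00029) = 8.915.
At y = 1.18 m: A R^(2/3) = 6.049 — too small.
At y = 1.69 m: A R^(2/3) = 10.17 — too large.
At y = 1.54 m: A R^(2/3) = 8.91 — ≈ 8.915.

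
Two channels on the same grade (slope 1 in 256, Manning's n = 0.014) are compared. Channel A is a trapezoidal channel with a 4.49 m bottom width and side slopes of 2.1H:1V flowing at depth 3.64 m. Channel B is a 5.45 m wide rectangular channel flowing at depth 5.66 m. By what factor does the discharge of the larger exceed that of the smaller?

1.54

Channel A: With bottom width b = 4.49 m and side slope z = 2.1: A = (b + zy)y = (4.49 + 2.1×3.64)×3.64 = 44.17 m²; P = b + 2y√(1+z²) = 4.49 + 2×3.64×2.326 = 21.42 m. Hydraulic radius R = A/P = 44.17/21.42 = 2.062 m. Q_A = (1/0.014)·44.17·2.062^(2/3)·√0.003906 = 319.4 m³/s.
Channel B: Flow area A = b·y = 5.45 × 5.66 = 30.85 m². Wetted perimeter P = b + 2y = 5.45 + 2×5.66 = 16.77 m. Hydraulic radius R = A/P = 30.85/16.77 = 1.839 m. Q_B = (1/0.014)·30.85·1.839^(2/3)·√0.003906 = 206.7 m³/s.
The larger discharge is 319.4 m³/s and the smaller is 206.7 m³/s; the ratio is 1.54.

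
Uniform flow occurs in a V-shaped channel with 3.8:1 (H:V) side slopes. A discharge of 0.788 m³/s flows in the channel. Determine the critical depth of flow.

y_c = 0.388 m

At critical depth, Q² T / (g A³) = 1, i.e. A³/T = Q²/g = 0.788²/9.81 = 0.0633.
Trying y = 0.476 m: A³/T = 0.1764 — high.
Trying y = 0.333 m: A³/T = 0.02956 — low.
Trying y = 0.388 m: A³/T = 0.06349 — ≈ 0.0633.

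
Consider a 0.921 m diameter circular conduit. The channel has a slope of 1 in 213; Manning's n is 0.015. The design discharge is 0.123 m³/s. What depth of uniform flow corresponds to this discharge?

y_n = 0.204 m

Manning's equation rearranged: A R^(2/3) = nQ / (1·√S) = 0.015 × 0.123 / (√0.004695) = 0.02693.
Trying y = 0.239 m: A R^(2/3) = 0.03691 — high.
Trying y = 0.171 m: A R^(2/3) = 0.01884 — low.
Trying y = 0.204 m: A R^(2/3) = 0.02693 — matches.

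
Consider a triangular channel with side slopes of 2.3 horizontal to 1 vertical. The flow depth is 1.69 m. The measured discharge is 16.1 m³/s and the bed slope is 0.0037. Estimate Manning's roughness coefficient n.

For a triangular section with side slope z = 2.3: A = zy² = 2.3×1.69² = 6.569 m²; P = 2y√(1+z²) = 2×1.69×2.508 = 8.477 m.
Hydraulic radius R = A/P = 6.569/8.477 = 0.7749 m.
Rearranging Manning's equation: n = (1/Q) A R^(2/3) S^(1/2) = (1/16.1) × 6.569 × 0.7749^(2/3) × √0.0037 = 0.0209.

n = 0.0209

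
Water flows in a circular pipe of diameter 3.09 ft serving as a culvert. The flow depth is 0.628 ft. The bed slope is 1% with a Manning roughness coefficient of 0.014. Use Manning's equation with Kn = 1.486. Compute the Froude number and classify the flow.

For a circular section of diameter D = 3.09 ft at depth y = 0.628 ft, the central angle is θ = 2 arccos(1 − 2y/D) = 1.871 rad. Then A = (D²/8)(θ − sin θ) = 1.092 ft² and P = Dθ/2 = 2.89 ft.
Hydraulic radius R = A/P = 1.092/2.89 = 0.378 ft.
V = (1.486/n) R^(2/3) √S = (1.486/0.014) × 0.378^(2/3) × √0.01 = 5.549 ft/s. Hydraulic depth D_h = A/T = 1.092/2.487 = 0.4393 ft.
Froude number Fr = V/√(g·D_h) = 5.549/√(32.2×0.4393) = 1.48, which is greater than 1, so the flow is supercritical.

supercritical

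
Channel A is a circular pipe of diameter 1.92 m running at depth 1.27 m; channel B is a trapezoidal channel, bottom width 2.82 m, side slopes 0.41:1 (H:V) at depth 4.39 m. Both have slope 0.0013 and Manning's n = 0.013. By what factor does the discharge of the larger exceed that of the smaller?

20.6

Channel A: For a circular section of diameter D = 1.92 m at depth y = 1.27 m, the central angle is θ = 2 arccos(1 − 2y/D) = 3.799 rad. Then A = (D²/8)(θ − sin θ) = 2.032 m² and P = Dθ/2 = 3.647 m. Hydraulic radius R = A/P = 2.032/3.647 = 0.5572 m. Q_A = (1/0.013)·2.032·0.5572^(2/3)·√0.0013 = 3.817 m³/s.
Channel B: With bottom width b = 2.82 m and side slope z = 0.41: A = (b + zy)y = (2.82 + 0.41×4.39)×4.39 = 20.28 m²; P = b + 2y√(1+z²) = 2.82 + 2×4.39×1.081 = 12.31 m. Hydraulic radius R = A/P = 20.28/12.31 = 1.648 m. Q_B = (1/0.013)·20.28·1.648^(2/3)·√0.0013 = 78.47 m³/s.
The larger discharge is 78.47 m³/s and the smaller is 3.817 m³/s; the ratio is 20.6.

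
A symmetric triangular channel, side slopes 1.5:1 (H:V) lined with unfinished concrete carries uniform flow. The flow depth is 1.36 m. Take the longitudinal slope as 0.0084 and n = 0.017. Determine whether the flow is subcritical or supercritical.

supercritical

For a triangular section with side slope z = 1.5: A = zy² = 1.5×1.36² = 2.774 m²; P = 2y√(1+z²) = 2×1.36×1.803 = 4.904 m.
Hydraulic radius R = A/P = 2.774/4.904 = 0.5658 m.
V = (1/n) R^(2/3) √S = (1/0.017) × 0.5658^(2/3) × √0.0084 = 3.688 m/s. Hydraulic depth D_h = A/T = 2.774/4.08 = 0.68 m.
Froude number Fr = V/√(g·D_h) = 3.688/√(9.81×0.68) = 1.43, which is greater than 1, so the flow is supercritical.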